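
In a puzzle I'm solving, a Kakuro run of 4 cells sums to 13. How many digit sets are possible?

4 distinct digits from 1–9 sum between 10 and 30.
Enumerating: {1,2,3,7}, {1,2,4,6}, {1,3,4,5}.

3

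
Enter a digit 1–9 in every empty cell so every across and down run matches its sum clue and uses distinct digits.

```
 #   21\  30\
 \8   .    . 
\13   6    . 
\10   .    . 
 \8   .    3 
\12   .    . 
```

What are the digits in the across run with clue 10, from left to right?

1 9

R2C2 = 13 − 6 = 7 completes the 13 across.
R4C1 = 8 − 3 = 5 completes the 8 across.
Given what's placed, R5C1 must be 7 to fit the 12 across and 21 down.
R5C2 = 12 − 7 = 5 completes the 12 across.
R1C2 = 6: the only remaining digit allowed by both the 8 across and the 30 down.
R3C2 = 30 − 21 = 9 completes the 30 down.
R1C1 = 8 − 6 = 2 completes the 8 across.
R3C1 = 10 − 9 = 1 completes the 10 across.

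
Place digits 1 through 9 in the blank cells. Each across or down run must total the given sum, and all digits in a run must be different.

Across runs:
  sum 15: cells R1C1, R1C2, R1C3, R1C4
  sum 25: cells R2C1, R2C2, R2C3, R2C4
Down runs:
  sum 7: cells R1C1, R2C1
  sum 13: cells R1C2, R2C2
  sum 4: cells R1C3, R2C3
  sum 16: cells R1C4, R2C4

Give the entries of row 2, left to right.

4 in 2 cells must be {1,3}; 16 in 2 cells must be {7,9}.
Nothing is forced directly, so branch on R1C4, whose candidates are 7 or 9. If R1C4 = 9: then R1C2 would have to be in {1,2,3} for the 15 across but in {4,5,6,7,8,9} for the 13 down — contradiction. So R1C4 = 7.
R2C4 = 16 − 7 = 9 completes the 16 down.
Nothing is forced directly, so branch on R1C2, whose candidates are 4 or 5. If R1C2 = 4: then R2C2 would have to be in {1,2,3,4,5,6,7,8} for the 25 across but in {9} for the 13 down — contradiction. So R1C2 = 5.
R1C3 = 1: the only remaining digit allowed by both the 15 across and the 4 down.
R2C2 = 13 − 5 = 8 completes the 13 down.
R2C3 = 4 − 1 = 3 completes the 4 down.
R1C1 = 15 − 13 = 2 completes the 15 across.
R2C1 = 25 − 20 = 5 completes the 25 across.

5 8 3 9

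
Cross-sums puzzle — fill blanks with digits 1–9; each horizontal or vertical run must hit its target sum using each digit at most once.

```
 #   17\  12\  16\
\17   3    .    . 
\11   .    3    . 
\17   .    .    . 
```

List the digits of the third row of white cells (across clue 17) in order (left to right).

R2C1 = 6: the only remaining digit allowed by both the 11 across and the 17 down.
R2C3 = 11 − 9 = 2 completes the 11 across.
R3C1 = 17 − 9 = 8 completes the 17 down.
Nothing is forced directly, so branch on R1C2, whose candidates are 5 or 8. If R1C2 = 8: that forces R1C3 = 6, after which R3C2 would have to be in {2,3,4,5,6,7} for the 17 across but in {1} for the 12 down — contradiction. So R1C2 = 5.
R1C3 = 17 − 8 = 9 completes the 17 across.
R3C2 = 12 − 8 = 4 completes the 12 down.
R3C3 = 17 − 12 = 5 completes the 17 across.

8, 4, 5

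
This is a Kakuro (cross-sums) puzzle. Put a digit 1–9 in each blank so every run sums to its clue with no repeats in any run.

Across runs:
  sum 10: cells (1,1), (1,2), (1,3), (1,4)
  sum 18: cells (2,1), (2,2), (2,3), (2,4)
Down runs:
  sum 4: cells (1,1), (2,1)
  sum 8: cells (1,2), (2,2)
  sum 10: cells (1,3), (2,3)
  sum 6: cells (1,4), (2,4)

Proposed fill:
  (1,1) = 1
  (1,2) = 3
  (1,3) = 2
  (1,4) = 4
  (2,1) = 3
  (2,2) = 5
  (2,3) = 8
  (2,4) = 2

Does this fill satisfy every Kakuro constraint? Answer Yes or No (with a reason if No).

Yes

Across: 1+3+2+4=10; 3+5+8+2=18. Down: 1+3=4; 3+5=8; 2+8=10; 4+2=6. No digit repeats within any run.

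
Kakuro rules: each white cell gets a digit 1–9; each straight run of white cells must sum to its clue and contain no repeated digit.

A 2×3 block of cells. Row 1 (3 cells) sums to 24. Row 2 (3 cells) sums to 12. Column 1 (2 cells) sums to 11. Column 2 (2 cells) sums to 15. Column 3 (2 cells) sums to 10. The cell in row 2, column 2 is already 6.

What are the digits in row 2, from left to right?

24 in 3 cells must be {7,8,9}.
(1,2) = 15 − 6 = 9 completes the 15 down.
Nothing is forced directly, so branch on (1,1), whose candidates are 7 or 8. If (1,1) = 8: that forces (1,3) = 7, after which (2,1) would have to be in {1,2,4,5} for the 12 across but in {3} for the 11 down — contradiction. So (1,1) = 7.
(1,3) = 24 − 16 = 8 completes the 24 across.
(2,1) = 11 − 7 = 4 completes the 11 down.
(2,3) = 12 − 10 = 2 completes the 12 across.

4 6 2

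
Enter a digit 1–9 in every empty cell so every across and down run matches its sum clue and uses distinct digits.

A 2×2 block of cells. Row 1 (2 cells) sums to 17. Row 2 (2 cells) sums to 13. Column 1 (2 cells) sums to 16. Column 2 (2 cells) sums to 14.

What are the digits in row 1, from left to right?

9, 8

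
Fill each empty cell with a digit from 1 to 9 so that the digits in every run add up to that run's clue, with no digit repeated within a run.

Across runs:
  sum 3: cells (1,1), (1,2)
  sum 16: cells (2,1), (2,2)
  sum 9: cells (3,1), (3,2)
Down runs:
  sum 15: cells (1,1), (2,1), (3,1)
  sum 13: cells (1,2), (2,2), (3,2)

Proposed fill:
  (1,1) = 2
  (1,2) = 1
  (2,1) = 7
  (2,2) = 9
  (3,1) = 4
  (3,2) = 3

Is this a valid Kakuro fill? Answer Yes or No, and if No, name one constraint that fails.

No — the down run (1,1)–(3,1) sums to 13, not 15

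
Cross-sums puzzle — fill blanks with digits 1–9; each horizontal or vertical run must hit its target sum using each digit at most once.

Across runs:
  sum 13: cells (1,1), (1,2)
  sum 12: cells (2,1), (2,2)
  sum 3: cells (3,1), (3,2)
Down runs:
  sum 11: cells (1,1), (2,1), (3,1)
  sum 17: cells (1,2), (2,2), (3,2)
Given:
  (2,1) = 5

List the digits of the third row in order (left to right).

3 in 2 cells must be {1,2}.
Given what's placed, (1,1) must be 4 to fit the 13 across and 11 down.
(1,2) = 13 − 4 = 9 completes the 13 across.
(2,2) = 12 − 5 = 7 completes the 12 across.
(3,1) = 11 − 9 = 2 completes the 11 down.
(3,2) = 3 − 2 = 1 completes the 3 across.

2 1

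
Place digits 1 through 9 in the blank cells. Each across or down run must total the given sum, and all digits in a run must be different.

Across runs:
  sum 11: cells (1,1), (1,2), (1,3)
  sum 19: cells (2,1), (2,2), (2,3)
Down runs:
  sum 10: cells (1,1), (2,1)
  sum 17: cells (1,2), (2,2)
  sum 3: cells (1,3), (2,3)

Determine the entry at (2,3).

2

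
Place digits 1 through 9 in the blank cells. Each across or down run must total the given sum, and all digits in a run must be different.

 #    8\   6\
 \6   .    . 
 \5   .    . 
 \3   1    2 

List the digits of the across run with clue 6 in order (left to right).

5 1

3 in 2 cells must be {1,2}; 6 in 3 cells must be {1,2,3}.
R1C2 = 1: the only remaining digit allowed by both the 6 across and the 6 down.
R2C2 = 6 − 3 = 3 completes the 6 down.
R1C1 = 6 − 1 = 5 completes the 6 across.
R2C1 = 5 − 3 = 2 completes the 5 across.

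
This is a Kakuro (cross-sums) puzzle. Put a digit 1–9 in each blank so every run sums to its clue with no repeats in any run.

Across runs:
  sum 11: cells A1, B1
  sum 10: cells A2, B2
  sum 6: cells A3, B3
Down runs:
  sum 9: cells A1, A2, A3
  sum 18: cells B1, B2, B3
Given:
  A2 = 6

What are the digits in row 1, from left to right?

2, 9

Given what's placed, A1 must be 2 to fit the 11 across and 9 down.
B1 = 11 − 2 = 9 completes the 11 across.
B2 = 10 − 6 = 4 completes the 10 across.
A3 = 9 − 8 = 1 completes the 9 down.
B3 = 6 − 1 = 5 completes the 6 across.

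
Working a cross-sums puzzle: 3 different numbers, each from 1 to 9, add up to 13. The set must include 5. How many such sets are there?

2

3 distinct digits from 1–9 sum between 6 and 24.
Keeping only sets containing 5.
Enumerating: {1,5,7}, {2,5,6}.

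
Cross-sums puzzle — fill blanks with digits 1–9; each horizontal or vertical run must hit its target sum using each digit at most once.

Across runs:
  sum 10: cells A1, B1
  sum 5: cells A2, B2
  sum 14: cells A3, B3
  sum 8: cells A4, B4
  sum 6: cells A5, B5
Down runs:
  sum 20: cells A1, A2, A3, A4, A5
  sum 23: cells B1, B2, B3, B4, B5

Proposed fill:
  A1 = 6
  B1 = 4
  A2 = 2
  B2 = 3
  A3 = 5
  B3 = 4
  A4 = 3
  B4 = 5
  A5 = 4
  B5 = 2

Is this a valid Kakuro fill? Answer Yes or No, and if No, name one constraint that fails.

No — the down run B1–B5 sums to 18, not 23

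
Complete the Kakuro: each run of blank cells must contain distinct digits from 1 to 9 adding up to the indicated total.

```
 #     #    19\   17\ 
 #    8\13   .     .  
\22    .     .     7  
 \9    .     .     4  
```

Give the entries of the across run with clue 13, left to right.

R1C3 = 17 − 11 = 6 completes the 17 down.
Given what's placed, R2C1 must be 6 to fit the 22 across and 8 down.
R2C2 = 22 − 13 = 9 completes the 22 across.
R3C1 = 8 − 6 = 2 completes the 8 down.
R3C2 = 9 − 6 = 3 completes the 9 across.
R1C2 = 13 − 6 = 7 completes the 13 across.

7 6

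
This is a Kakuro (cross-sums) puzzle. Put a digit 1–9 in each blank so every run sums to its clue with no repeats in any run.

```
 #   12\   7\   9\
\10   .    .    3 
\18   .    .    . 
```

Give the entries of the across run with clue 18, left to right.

R1C1 = 5: the only remaining digit allowed by both the 10 across and the 12 down.
R1C2 = 10 − 8 = 2 completes the 10 across.
R2C1 = 12 − 5 = 7 completes the 12 down.
R2C2 = 7 − 2 = 5 completes the 7 down.
R2C3 = 18 − 12 = 6 completes the 18 across.

7, 5, 6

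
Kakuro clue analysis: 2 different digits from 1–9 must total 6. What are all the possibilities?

{1,5}; {2,4}

2 distinct digits from 1–9 sum between 3 and 17.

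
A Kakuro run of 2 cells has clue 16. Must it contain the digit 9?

The only way to make 16 from 2 distinct digits is {7,9}, which contains 9.

Yes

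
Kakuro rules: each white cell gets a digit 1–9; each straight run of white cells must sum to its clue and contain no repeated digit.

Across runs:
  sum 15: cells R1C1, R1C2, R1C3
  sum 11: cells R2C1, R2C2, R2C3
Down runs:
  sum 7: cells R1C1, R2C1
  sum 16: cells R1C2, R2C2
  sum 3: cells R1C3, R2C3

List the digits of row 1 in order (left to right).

4, 9, 2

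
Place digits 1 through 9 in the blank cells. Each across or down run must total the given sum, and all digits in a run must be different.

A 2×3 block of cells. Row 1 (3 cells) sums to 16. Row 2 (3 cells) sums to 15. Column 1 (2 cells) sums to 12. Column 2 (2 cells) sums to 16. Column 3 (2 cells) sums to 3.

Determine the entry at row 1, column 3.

1

16 in 2 cells must be {7,9}; 3 in 2 cells must be {1,2}.
Nothing is forced directly, so branch on (1,3), whose candidates are 1 or 2. If (1,3) = 2: that forces (1,2) = 9, (2,2) = 7, after which (2,3) would have to be in {2,3,5,6} for the 15 across but in {1} for the 3 down — contradiction. So (1,3) = 1.
(2,3) = 3 − 1 = 2 completes the 3 down.
Nothing is forced directly, so branch on (1,2), whose candidates are 7 or 9. If (1,2) = 9: then (1,1) would have to be in {6} for the 16 across but in {3,4,5,7,8,9} for the 12 down — contradiction. So (1,2) = 7.
(1,1) = 16 − 8 = 8 completes the 16 across.
(2,1) = 12 − 8 = 4 completes the 12 down.
(2,2) = 15 − 6 = 9 completes the 15 across.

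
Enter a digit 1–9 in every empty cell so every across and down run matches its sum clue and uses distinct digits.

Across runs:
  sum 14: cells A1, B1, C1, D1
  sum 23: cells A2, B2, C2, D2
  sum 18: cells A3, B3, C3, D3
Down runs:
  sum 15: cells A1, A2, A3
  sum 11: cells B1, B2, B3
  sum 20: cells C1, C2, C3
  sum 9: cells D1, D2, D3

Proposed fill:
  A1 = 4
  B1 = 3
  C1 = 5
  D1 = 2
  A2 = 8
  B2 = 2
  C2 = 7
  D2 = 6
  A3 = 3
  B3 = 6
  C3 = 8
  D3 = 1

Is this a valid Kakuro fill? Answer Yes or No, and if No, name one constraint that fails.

Yes

Across: 4+3+5+2=14; 8+2+7+6=23; 3+6+8+1=18. Down: 4+8+3=15; 3+2+6=11; 5+7+8=20; 2+6+1=9. No digit repeats within any run.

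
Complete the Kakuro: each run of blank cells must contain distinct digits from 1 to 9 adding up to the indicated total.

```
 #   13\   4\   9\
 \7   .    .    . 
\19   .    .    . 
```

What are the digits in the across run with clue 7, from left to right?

4, 1, 2

7 in 3 cells must be {1,2,4}; 4 in 2 cells must be {1,3}.
The 7 across and the 13 down share only 4, so R1C1 = 4.
Given what's placed, R1C2 must be 1 to fit the 7 across and 4 down.
R1C3 = 7 − 5 = 2 completes the 7 across.
R2C1 = 13 − 4 = 9 completes the 13 down.
R2C2 = 4 − 1 = 3 completes the 4 down.
R2C3 = 19 − 12 = 7 completes the 19 across.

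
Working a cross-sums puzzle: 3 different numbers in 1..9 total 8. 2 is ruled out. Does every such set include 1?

The only way to make 8 from 3 distinct digits under that restriction is {1,3,4}, which contains 1.

Yes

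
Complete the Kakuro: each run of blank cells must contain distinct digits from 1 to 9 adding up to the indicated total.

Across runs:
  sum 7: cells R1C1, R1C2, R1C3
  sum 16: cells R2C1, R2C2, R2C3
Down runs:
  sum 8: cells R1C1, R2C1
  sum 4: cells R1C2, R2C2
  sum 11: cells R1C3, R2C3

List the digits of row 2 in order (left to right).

7 in 3 cells must be {1,2,4}; 4 in 2 cells must be {1,3}.
The 7 across and the 4 down share only 1, so R1C2 = 1.
R2C2 = 4 − 1 = 3 completes the 4 down.
Given what's placed, R1C1 must be 2 to fit the 7 across and 8 down.
R1C3 = 7 − 3 = 4 completes the 7 across.
R2C1 = 8 − 2 = 6 completes the 8 down.
R2C3 = 16 − 9 = 7 completes the 16 across.

6 3 7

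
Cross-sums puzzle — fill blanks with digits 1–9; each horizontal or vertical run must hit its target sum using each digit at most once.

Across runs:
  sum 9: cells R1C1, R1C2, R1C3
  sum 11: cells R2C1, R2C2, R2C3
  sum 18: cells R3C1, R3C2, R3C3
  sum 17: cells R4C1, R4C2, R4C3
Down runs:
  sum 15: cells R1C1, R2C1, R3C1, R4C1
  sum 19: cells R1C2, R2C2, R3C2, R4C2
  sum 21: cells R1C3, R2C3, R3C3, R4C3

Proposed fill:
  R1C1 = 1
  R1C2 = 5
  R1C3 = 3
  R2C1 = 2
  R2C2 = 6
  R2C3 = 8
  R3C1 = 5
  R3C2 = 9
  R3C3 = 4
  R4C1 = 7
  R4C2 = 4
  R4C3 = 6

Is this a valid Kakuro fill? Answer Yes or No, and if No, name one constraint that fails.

No — the across run R2C1–R2C3 sums to 16, not 11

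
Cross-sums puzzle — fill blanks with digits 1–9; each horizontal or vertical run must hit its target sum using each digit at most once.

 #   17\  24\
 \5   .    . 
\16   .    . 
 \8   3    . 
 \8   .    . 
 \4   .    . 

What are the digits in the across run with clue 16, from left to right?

16 in 2 cells must be {7,9}; 4 in 2 cells must be {1,3}.
R2C1 = 7: the only remaining digit allowed by both the 16 across and the 17 down.
R2C2 = 16 − 7 = 9 completes the 16 across.

7, 9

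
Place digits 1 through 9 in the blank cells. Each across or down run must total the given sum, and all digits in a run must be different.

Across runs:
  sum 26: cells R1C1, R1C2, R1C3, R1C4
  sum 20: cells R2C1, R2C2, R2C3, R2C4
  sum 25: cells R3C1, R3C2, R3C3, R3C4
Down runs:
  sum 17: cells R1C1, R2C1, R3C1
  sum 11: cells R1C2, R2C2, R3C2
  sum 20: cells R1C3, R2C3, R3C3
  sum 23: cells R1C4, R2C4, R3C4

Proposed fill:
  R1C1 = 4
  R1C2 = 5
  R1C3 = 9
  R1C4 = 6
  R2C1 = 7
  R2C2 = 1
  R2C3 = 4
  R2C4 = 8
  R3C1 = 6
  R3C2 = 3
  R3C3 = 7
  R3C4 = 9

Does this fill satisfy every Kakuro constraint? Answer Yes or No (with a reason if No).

No — the down run R1C2–R3C2 sums to 9, not 11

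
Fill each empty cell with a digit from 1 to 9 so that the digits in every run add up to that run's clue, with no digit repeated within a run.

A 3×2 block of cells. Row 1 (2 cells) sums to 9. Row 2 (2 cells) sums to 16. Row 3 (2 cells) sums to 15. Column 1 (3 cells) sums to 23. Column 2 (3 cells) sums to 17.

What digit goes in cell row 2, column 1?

16 in 2 cells must be {7,9}; 23 in 3 cells must be {6,8,9}.
The 16 across and the 23 down share only 9, so (2,1) = 9.
(2,2) = 16 − 9 = 7 completes the 16 across.
Nothing is forced directly, so branch on (1,1), whose candidates are 6 or 8. If (1,1) = 6: then (1,2) would have to be in {3} for the 9 across but in {1,2,4,6,8,9} for the 17 down — contradiction. So (1,1) = 8.
(1,2) = 9 − 8 = 1 completes the 9 across.
(3,1) = 23 − 17 = 6 completes the 23 down.
(3,2) = 15 − 6 = 9 completes the 15 across.

9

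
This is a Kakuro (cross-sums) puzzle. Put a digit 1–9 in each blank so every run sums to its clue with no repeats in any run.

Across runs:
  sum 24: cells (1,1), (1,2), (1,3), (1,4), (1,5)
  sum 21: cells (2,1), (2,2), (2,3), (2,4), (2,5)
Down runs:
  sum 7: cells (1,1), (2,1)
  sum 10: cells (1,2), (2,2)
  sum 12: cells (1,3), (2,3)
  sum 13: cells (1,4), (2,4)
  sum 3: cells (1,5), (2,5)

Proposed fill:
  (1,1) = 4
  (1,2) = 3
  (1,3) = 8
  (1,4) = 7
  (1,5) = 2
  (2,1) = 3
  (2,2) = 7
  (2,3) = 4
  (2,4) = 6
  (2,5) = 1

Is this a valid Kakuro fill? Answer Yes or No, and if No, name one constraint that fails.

Across: 4+3+8+7+2=24; 3+7+4+6+1=21. Down: 4+3=7; 3+7=10; 8+4=12; 7+6=13; 2+1=3. No digit repeats within any run.

Yes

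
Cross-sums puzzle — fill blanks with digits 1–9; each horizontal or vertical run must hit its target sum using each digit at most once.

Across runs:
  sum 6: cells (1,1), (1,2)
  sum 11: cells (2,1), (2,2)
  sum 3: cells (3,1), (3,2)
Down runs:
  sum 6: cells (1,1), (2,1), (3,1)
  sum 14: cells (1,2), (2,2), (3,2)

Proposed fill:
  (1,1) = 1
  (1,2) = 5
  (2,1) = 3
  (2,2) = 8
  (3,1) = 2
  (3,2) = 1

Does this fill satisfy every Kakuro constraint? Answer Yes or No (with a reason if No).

Yes

Across: 1+5=6; 3+8=11; 2+1=3. Down: 1+3+2=6; 5+8+1=14. No digit repeats within any run.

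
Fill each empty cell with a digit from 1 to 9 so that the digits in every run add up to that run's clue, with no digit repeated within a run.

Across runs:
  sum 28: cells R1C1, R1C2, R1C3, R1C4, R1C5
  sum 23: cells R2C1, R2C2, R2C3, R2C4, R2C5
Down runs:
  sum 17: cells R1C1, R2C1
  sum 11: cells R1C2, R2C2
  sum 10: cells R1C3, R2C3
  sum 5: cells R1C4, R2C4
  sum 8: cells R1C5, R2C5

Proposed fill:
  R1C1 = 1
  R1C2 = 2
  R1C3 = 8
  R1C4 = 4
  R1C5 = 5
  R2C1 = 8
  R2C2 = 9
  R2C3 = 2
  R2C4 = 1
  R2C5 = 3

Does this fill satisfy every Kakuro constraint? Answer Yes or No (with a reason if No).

No — the down run R1C1–R2C1 sums to 9, not 17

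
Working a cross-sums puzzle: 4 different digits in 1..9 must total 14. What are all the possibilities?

4 distinct digits from 1–9 sum between 10 and 30.

{1,2,3,8}; {1,2,4,7}; {1,2,5,6}; {1,3,4,6}; {2,3,4,5}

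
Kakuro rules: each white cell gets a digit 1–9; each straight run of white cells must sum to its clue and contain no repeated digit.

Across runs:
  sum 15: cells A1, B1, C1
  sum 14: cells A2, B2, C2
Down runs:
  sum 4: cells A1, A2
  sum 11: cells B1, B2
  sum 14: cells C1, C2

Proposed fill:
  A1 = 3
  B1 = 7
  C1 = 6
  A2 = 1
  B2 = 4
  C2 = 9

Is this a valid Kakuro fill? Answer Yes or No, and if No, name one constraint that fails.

No — the across run A1–C1 sums to 16, not 15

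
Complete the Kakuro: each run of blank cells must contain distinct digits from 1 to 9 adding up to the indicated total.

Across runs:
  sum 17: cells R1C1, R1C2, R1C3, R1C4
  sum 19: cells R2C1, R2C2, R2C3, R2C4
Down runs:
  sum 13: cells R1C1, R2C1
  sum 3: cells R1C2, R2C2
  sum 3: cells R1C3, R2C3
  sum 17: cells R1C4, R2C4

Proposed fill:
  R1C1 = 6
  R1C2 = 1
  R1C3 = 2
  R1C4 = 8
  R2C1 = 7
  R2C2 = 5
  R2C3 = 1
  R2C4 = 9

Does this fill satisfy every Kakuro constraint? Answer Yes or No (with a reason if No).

No — the across run R2C1–R2C4 sums to 22, not 19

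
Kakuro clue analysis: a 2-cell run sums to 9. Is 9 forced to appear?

No

Counterexample: {1,8} sums to 9 without using 9.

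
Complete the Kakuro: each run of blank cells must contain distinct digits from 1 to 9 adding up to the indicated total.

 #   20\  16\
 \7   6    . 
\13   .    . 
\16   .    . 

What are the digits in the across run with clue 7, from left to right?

16 in 2 cells must be {7,9}.
R1C2 = 7 − 6 = 1 completes the 7 across.
R3C1 = 9: the only remaining digit allowed by both the 16 across and the 20 down.
R3C2 = 16 − 9 = 7 completes the 16 across.
R2C1 = 20 − 15 = 5 completes the 20 down.
R2C2 = 13 − 5 = 8 completes the 13 across.

6 1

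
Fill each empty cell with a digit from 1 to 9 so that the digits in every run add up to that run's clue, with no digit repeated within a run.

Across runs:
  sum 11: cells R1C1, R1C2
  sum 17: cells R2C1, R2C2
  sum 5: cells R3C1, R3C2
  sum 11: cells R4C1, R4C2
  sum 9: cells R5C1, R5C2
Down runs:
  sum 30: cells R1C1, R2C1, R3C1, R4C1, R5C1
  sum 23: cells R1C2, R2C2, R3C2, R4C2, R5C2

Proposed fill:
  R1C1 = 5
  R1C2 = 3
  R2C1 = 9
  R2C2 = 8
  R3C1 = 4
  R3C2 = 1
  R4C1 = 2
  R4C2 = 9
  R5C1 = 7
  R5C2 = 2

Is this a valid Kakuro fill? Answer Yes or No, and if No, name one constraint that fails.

No — the across run R1C1–R1C2 sums to 8, not 11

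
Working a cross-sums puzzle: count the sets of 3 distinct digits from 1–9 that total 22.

2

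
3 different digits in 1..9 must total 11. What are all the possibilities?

3 distinct digits from 1–9 sum between 6 and 24.

{1,2,8}; {1,3,7}; {1,4,6}; {2,3,6}; {2,4,5}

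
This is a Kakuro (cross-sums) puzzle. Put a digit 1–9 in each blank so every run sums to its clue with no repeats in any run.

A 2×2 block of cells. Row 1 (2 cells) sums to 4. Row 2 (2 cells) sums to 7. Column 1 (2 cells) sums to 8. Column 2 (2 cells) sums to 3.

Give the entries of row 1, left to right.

4 in 2 cells must be {1,3}; 3 in 2 cells must be {1,2}.
The 4 across and the 3 down share only 1, so (1,2) = 1.
(2,2) = 3 − 1 = 2 completes the 3 down.
(1,1) = 4 − 1 = 3 completes the 4 across.
(2,1) = 7 − 2 = 5 completes the 7 across.

3 1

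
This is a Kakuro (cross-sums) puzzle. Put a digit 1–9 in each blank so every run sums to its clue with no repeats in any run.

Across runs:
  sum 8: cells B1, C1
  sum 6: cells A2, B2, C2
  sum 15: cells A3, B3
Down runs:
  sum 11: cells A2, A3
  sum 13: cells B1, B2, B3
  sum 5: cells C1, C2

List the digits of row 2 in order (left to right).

6 in 3 cells must be {1,2,3}.
Nothing is forced directly, so branch on A2, whose candidates are 2 or 3. If A2 = 2: that forces A3 = 9, B3 = 6, B2 = 3, C2 = 1, after which B1 would have to be in {1,2,3,5,6,7} for the 8 across but in {4} for the 13 down — contradiction. So A2 = 3.
A3 = 11 − 3 = 8 completes the 11 down.
B3 = 15 − 8 = 7 completes the 15 across.
No cell is forced outright now. B2 can only be 1 or 2 (the digits allowed by both its 6 across and its 13 down). If B2 = 2: then B1 would have to be in {1,2,3,5,6,7} for the 8 across but in {4} for the 13 down — contradiction. So B2 = 1.
B1 = 13 − 8 = 5 completes the 13 down.
C1 = 8 − 5 = 3 completes the 8 across.
C2 = 6 − 4 = 2 completes the 6 across.

3 1 2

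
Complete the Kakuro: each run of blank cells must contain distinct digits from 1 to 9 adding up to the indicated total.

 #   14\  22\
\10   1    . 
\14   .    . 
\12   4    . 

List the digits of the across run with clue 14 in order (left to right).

R1C2 = 10 − 1 = 9 completes the 10 across.
R2C1 = 14 − 5 = 9 completes the 14 down.
R2C2 = 14 − 9 = 5 completes the 14 across.
R3C2 = 12 − 4 = 8 completes the 12 across.

9 5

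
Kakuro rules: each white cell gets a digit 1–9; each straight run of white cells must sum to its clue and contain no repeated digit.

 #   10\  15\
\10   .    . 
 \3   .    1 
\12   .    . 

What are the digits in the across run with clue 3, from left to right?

2 1

3 in 2 cells must be {1,2}.
R2C1 = 3 − 1 = 2 completes the 3 across.
No cell is forced outright now. R1C1 can only be 1 or 3 or 7 (the digits allowed by both its 10 across and its 10 down). If R1C1 = 3: then R1C2 would have to be in {7} for the 10 across but in {5,6,8,9} for the 15 down — contradiction. If R1C1 = 7: then R1C2 would have to be in {3} for the 10 across but in {5,6,8,9} for the 15 down — contradiction. So R1C1 = 1.
R1C2 = 10 − 1 = 9 completes the 10 across.
R3C1 = 10 − 3 = 7 completes the 10 down.
R3C2 = 12 − 7 = 5 completes the 12 across.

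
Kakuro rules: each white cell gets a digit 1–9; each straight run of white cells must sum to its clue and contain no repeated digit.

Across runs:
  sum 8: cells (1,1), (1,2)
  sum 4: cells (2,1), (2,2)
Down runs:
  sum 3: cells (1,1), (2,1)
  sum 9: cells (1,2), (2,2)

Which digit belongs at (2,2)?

4 in 2 cells must be {1,3}; 3 in 2 cells must be {1,2}.
The 4 across and the 3 down share only 1, so (2,1) = 1.
(2,2) = 4 − 1 = 3 completes the 4 across.
(1,1) = 3 − 1 = 2 completes the 3 down.
(1,2) = 8 − 2 = 6 completes the 8 across.

3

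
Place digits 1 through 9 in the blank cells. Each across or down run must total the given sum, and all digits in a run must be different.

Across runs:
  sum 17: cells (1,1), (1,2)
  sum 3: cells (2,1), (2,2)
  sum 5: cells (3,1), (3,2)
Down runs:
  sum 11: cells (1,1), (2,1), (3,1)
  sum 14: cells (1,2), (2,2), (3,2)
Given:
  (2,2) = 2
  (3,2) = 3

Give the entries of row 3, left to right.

2 3

17 in 2 cells must be {8,9}; 3 in 2 cells must be {1,2}.
(1,1) = 8: only digit in both the 17-across and 11-down candidate sets.
(1,2) = 17 − 8 = 9 completes the 17 across.
(2,1) = 3 − 2 = 1 completes the 3 across.
(3,1) = 5 − 3 = 2 completes the 5 across.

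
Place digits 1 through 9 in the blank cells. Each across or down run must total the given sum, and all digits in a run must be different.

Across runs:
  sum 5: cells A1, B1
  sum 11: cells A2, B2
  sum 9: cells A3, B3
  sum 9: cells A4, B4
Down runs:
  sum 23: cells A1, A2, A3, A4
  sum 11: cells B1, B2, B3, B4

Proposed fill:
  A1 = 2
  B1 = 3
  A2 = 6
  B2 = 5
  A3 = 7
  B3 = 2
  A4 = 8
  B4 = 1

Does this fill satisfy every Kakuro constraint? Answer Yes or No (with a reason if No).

Across: 2+3=5; 6+5=11; 7+2=9; 8+1=9. Down: 2+6+7+8=23; 3+5+2+1=11. No digit repeats within any run.

Yes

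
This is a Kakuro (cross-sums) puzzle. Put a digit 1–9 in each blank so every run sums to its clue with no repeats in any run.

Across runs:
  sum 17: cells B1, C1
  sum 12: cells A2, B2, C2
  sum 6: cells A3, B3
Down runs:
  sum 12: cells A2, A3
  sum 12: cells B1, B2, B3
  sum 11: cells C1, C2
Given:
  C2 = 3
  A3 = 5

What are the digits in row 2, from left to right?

17 in 2 cells must be {8,9}.
C1 = 11 − 3 = 8 completes the 11 down.
A2 = 12 − 5 = 7 completes the 12 down.
B2 = 12 − 10 = 2 completes the 12 across.
B3 = 6 − 5 = 1 completes the 6 across.
B1 = 17 − 8 = 9 completes the 17 across.

7 2 3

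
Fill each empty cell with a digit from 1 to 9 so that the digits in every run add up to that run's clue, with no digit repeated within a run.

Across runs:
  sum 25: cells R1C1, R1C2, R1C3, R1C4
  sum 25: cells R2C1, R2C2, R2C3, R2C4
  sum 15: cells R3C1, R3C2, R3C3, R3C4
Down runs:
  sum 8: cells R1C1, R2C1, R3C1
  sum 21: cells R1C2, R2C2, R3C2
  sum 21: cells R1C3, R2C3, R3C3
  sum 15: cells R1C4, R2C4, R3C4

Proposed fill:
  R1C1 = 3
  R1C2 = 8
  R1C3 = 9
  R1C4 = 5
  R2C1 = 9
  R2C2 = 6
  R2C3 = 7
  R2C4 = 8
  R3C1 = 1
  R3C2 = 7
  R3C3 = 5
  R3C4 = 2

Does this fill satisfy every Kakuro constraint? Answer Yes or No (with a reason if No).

No — the down run R1C1–R3C1 sums to 13, not 8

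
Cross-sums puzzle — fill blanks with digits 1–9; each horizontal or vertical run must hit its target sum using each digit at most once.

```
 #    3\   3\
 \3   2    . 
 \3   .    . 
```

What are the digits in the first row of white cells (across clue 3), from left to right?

2 1

3 in 2 cells must be {1,2}.
R1C2 = 3 − 2 = 1 completes the 3 across.
R2C1 = 3 − 2 = 1 completes the 3 down.
R2C2 = 3 − 1 = 2 completes the 3 across.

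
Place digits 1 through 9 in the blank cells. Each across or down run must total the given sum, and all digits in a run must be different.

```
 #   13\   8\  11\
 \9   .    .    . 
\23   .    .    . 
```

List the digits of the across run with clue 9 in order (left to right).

23 in 3 cells must be {6,8,9}.
The 23 across and the 8 down share only 6, so R2C2 = 6.
R1C2 = 8 − 6 = 2 completes the 8 down.
Nothing is forced directly, so branch on R1C1, whose candidates are 4 or 6. If R1C1 = 6: then R1C3 would have to be in {1} for the 9 across but in {2,3,4,5,6,7,8,9} for the 11 down — contradiction. So R1C1 = 4.
R1C3 = 9 − 6 = 3 completes the 9 across.
R2C1 = 13 − 4 = 9 completes the 13 down.
R2C3 = 23 − 15 = 8 completes the 23 across.

4 2 3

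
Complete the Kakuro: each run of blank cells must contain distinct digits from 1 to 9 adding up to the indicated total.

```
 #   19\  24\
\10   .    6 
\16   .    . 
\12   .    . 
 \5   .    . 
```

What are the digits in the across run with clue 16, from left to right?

7 9

16 in 2 cells must be {7,9}.
R1C1 = 10 − 6 = 4 completes the 10 across.
No cell is forced outright now. R2C1 can only be 7 or 9 (the digits allowed by both its 16 across and its 19 down). If R2C1 = 9: that forces R2C2 = 7, R3C1 = 5, after which R3C2 would have to be in {7} for the 12 across but in {2,3,8,9} for the 24 down — contradiction. So R2C1 = 7.
R2C2 = 16 − 7 = 9 completes the 16 across.
No cell is forced outright now. R3C1 can only be 3 or 5 (the digits allowed by both its 12 across and its 19 down). If R3C1 = 3: then R3C2 would have to be in {9} for the 12 across but in {1,2,4,5,7,8} for the 24 down — contradiction. So R3C1 = 5.
R3C2 = 12 − 5 = 7 completes the 12 across.
R4C1 = 19 − 16 = 3 completes the 19 down.
R4C2 = 5 − 3 = 2 completes the 5 across.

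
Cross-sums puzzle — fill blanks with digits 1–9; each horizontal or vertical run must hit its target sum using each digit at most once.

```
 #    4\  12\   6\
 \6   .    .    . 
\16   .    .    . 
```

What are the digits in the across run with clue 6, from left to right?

1, 3, 2

6 in 3 cells must be {1,2,3}; 4 in 2 cells must be {1,3}.
The 6 across and the 12 down share only 3, so R1C2 = 3.
R2C2 = 12 − 3 = 9 completes the 12 down.
Given what's placed, R1C1 must be 1 to fit the 6 across and 4 down.
R1C3 = 6 − 4 = 2 completes the 6 across.
R2C1 = 4 − 1 = 3 completes the 4 down.
R2C3 = 16 − 12 = 4 completes the 16 across.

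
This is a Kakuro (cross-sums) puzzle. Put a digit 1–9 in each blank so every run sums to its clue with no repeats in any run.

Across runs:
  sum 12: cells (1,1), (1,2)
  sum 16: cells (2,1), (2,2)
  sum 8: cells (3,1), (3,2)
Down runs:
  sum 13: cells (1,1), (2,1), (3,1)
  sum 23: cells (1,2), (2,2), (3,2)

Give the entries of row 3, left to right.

16 in 2 cells must be {7,9}; 23 in 3 cells must be {6,8,9}.
The 16 across and the 23 down share only 9, so (2,2) = 9.
Given what's placed, (3,2) must be 6 to fit the 8 across and 23 down.
(1,2) = 23 − 15 = 8 completes the 23 down.
(2,1) = 16 − 9 = 7 completes the 16 across.
(3,1) = 8 − 6 = 2 completes the 8 across.
(1,1) = 12 − 8 = 4 completes the 12 across.

2 6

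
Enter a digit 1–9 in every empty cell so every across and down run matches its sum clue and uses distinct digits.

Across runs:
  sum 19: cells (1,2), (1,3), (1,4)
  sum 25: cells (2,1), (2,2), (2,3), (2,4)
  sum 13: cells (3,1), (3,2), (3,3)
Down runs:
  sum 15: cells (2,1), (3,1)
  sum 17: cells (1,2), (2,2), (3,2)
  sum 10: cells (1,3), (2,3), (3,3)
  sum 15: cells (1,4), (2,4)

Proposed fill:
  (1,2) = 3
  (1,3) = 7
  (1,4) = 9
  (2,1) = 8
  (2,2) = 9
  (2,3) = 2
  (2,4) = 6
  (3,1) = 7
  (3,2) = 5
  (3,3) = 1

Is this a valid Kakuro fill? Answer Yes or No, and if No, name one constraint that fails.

Across: 3+7+9=19; 8+9+2+6=25; 7+5+1=13. Down: 8+7=15; 3+9+5=17; 7+2+1=10; 9+6=15. No digit repeats within any run.

Yes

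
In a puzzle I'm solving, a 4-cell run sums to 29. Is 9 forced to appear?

Yes

The only way to make 29 from 4 distinct digits is {5,7,8,9}, which contains 9.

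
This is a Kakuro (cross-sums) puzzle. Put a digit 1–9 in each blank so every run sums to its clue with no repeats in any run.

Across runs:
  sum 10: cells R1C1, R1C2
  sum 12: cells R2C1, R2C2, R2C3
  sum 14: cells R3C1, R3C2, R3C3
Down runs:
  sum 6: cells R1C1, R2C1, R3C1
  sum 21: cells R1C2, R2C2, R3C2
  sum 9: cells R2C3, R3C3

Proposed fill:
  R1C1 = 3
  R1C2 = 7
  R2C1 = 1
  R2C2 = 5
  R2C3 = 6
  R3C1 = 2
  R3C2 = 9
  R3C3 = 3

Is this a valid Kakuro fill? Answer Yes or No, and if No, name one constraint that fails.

Across: 3+7=10; 1+5+6=12; 2+9+3=14. Down: 3+1+2=6; 7+5+9=21; 6+3=9. No digit repeats within any run.

Yes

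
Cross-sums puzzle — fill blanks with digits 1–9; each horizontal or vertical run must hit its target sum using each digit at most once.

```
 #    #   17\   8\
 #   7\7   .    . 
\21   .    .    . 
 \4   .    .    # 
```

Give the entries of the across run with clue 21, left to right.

6 8 7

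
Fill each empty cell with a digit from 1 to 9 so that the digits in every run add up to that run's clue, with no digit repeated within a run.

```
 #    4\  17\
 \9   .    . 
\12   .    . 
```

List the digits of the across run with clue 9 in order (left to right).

1, 8

4 in 2 cells must be {1,3}; 17 in 2 cells must be {8,9}.
The 9 across and the 17 down share only 8, so R1C2 = 8.
The 12 across and the 4 down share only 3, so R2C1 = 3.
R2C2 = 12 − 3 = 9 completes the 12 across.
R1C1 = 9 − 8 = 1 completes the 9 across.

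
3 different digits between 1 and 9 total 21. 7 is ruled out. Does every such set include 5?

The only way to make 21 from 3 distinct digits under that restriction is {4,8,9}, which does not contain 5.

No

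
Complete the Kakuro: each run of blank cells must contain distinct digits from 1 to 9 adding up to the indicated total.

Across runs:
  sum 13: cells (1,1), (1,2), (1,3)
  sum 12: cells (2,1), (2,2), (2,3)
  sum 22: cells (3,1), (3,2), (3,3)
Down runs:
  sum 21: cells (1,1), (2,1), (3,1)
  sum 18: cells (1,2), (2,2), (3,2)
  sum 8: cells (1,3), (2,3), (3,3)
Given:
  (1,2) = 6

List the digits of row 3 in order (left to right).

Intersecting the 22 across with the 8 down forces (3,3) = 5.
Given what's placed, (1,3) must be 2 to fit the 13 across and 8 down.
(2,3) = 8 − 7 = 1 completes the 8 down.
(1,1) = 13 − 8 = 5 completes the 13 across.
(3,1) = 9: the only remaining digit allowed by both the 22 across and the 21 down.
(3,2) = 22 − 14 = 8 completes the 22 across.
(2,1) = 21 − 14 = 7 completes the 21 down.
(2,2) = 12 − 8 = 4 completes the 12 across.

9, 8, 5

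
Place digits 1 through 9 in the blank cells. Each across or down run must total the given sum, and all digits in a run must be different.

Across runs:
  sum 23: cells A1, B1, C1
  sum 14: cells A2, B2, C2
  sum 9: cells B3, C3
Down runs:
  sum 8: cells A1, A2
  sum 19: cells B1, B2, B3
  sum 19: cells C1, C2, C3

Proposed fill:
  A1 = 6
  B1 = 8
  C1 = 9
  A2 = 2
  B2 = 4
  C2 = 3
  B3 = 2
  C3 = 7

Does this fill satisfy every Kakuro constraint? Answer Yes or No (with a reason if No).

No — the across run A2–C2 sums to 9, not 14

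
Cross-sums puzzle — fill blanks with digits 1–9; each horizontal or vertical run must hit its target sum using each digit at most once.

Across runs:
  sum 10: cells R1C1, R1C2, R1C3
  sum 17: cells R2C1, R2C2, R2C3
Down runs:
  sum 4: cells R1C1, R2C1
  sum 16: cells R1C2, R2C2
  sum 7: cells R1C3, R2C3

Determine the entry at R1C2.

7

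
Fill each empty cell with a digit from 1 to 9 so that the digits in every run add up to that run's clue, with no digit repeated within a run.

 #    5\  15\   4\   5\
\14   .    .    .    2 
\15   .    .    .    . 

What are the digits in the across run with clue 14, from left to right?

4 in 2 cells must be {1,3}.
R2C4 = 5 − 2 = 3 completes the 5 down.
R2C3 = 1: the only remaining digit allowed by both the 15 across and the 4 down.
R1C3 = 4 − 1 = 3 completes the 4 down.
Given what's placed, R1C2 must be 8 to fit the 14 across and 15 down.
R2C2 = 15 − 8 = 7 completes the 15 down.
R1C1 = 14 − 13 = 1 completes the 14 across.
R2C1 = 15 − 11 = 4 completes the 15 across.

1, 8, 3, 2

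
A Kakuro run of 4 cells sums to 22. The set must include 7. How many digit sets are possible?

6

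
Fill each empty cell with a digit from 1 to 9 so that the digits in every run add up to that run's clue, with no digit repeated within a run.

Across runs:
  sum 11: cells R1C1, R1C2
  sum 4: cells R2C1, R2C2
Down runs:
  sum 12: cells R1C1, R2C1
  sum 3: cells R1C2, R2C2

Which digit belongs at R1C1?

9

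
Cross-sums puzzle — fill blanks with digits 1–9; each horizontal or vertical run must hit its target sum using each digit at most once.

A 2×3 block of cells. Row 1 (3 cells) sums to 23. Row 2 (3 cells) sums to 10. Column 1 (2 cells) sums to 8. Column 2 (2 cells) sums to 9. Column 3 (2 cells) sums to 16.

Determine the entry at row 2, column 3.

7

23 in 3 cells must be {6,8,9}; 16 in 2 cells must be {7,9}.
The 23 across and the 8 down share only 6, so (1,1) = 6.
Given what's placed, (1,2) must be 8 to fit the 23 across and 9 down.
(1,3) = 23 − 14 = 9 completes the 23 across.
(2,1) = 8 − 6 = 2 completes the 8 down.
(2,2) = 9 − 8 = 1 completes the 9 down.
(2,3) = 10 − 3 = 7 completes the 10 across.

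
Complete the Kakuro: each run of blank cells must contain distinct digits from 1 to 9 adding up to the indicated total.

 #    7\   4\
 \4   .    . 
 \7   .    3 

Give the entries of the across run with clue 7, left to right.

4 3

4 in 2 cells must be {1,3}.
R1C2 = 4 − 3 = 1 completes the 4 down.
R2C1 = 7 − 3 = 4 completes the 7 across.
R1C1 = 4 − 1 = 3 completes the 4 across.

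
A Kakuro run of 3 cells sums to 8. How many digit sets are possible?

2

3 distinct digits from 1–9 sum between 6 and 24.
Enumerating: {1,2,5}, {1,3,4}.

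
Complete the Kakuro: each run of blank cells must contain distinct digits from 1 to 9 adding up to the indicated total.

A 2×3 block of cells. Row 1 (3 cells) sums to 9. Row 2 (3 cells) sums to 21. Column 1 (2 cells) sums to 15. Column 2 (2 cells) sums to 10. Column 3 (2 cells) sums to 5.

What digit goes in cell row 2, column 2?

The 9 across and the 15 down share only 6, so (1,1) = 6.
(2,1) = 15 − 6 = 9 completes the 15 down.
Given what's placed, (2,3) must be 4 to fit the 21 across and 5 down.
(1,3) = 5 − 4 = 1 completes the 5 down.
(2,2) = 21 − 13 = 8 completes the 21 across.
(1,2) = 9 − 7 = 2 completes the 9 across.

8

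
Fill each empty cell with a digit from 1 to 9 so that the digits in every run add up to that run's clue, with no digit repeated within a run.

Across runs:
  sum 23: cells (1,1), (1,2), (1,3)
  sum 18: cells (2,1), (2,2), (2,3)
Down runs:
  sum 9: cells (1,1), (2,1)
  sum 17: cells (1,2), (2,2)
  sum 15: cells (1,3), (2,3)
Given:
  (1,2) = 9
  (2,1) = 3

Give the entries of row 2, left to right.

3 8 7

23 in 3 cells must be {6,8,9}; 17 in 2 cells must be {8,9}.
(1,1) = 9 − 3 = 6 completes the 9 down.
(1,3) = 23 − 15 = 8 completes the 23 across.
(2,2) = 17 − 9 = 8 completes the 17 down.
(2,3) = 18 − 11 = 7 completes the 18 across.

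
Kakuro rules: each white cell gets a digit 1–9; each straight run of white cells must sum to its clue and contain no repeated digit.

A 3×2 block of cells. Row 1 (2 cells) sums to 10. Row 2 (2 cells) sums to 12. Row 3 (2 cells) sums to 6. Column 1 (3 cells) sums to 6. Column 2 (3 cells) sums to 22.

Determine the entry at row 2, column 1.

6 in 3 cells must be {1,2,3}.
The 12 across and the 6 down share only 3, so (2,1) = 3.
(2,2) = 12 − 3 = 9 completes the 12 across.
Given what's placed, (3,2) must be 5 to fit the 6 across and 22 down.
(1,2) = 22 − 14 = 8 completes the 22 down.
(3,1) = 6 − 5 = 1 completes the 6 across.
(1,1) = 10 − 8 = 2 completes the 10 across.

3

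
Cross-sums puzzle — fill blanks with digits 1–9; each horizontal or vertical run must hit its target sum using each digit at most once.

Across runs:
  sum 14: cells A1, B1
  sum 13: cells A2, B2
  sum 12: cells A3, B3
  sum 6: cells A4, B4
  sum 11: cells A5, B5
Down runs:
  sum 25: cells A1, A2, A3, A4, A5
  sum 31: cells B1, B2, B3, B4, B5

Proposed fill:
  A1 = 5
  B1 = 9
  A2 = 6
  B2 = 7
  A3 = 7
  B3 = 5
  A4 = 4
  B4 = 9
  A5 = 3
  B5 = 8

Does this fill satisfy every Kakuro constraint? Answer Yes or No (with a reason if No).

No — the across run A4–B4 sums to 13, not 6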